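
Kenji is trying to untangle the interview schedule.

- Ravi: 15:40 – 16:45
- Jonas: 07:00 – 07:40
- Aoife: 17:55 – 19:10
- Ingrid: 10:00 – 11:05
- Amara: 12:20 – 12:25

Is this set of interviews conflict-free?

Two intervals overlap when each starts before the other ends.
Sorted by start: Jonas, Ingrid, Amara, Ravi, Aoife.
Ingrid starts after Jonas ends, so nothing later overlaps Jonas either.
Amara starts after Ingrid ends, so nothing later overlaps Ingrid either.
Ravi starts after Amara ends, so nothing later overlaps Amara either.
Aoife starts after Ravi ends.
Every pair is clear; the schedule has no overlaps.

Yes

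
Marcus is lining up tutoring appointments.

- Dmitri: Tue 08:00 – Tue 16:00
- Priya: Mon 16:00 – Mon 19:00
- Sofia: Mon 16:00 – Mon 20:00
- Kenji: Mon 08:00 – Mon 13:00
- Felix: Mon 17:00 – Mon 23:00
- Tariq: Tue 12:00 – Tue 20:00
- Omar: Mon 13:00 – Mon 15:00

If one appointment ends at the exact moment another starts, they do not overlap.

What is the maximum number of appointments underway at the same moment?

Walk through starts and ends in time order (an end at T is processed before a start at T):
Mon 08:00 start Kenji → 1
Mon 13:00 end Kenji → 0
Mon 13:00 start Omar → 1
Mon 15:00 end Omar → 0
Mon 16:00 start Priya → 1
Mon 16:00 start Sofia → 2
Mon 17:00 start Felix → 3
Mon 19:00 end Priya → 2
Mon 20:00 end Sofia → 1
Mon 23:00 end Felix → 0
Tue 08:00 start Dmitri → 1
Tue 12:00 start Tariq → 2
Tue 16:00 end Dmitri → 1
Tue 20:00 end Tariq → 0
Peak is 3, at Mon 17:00 (Felix, Priya, Sofia).

3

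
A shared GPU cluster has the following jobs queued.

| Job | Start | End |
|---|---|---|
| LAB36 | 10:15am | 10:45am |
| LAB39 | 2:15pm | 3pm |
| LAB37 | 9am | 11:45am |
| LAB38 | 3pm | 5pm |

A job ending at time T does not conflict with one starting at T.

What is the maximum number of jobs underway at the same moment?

Sweep the timeline, counting +1 at each start and −1 at each end (ends before starts at a tie):
9am start LAB37 → 1
10:15am start LAB36 → 2
10:45am end LAB36 → 1
11:45am end LAB37 → 0
2:15pm start LAB39 → 1
3pm end LAB39 → 0
3pm start LAB38 → 1
5pm end LAB38 → 0
Peak is 2, at 10:15am (LAB36, LAB37).

2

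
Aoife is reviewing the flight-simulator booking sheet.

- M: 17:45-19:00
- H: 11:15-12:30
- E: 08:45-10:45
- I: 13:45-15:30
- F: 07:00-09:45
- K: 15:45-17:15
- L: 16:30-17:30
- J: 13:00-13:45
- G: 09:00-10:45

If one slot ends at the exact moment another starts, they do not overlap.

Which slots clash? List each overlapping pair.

E & F, E & G, F & G, K & L

Check each pair: they overlap iff neither finishes before the other starts.
Sorted by start: F, E, G, H, J, I, K, L, M.
E starts before F ends → F and E overlap.
G starts before F ends → F and G overlap.
H starts after F ends; F is clear from here.
G starts before E ends → E and G overlap.
H starts after E ends; E is clear from here.
H starts after G ends; G is clear from here.
J starts after H ends; H is clear from here.
I starts exactly when J ends (back-to-back, no overlap); J is clear from here.
K starts after I ends; I is clear from here.
L starts before K ends → K and L overlap.
M starts after K ends.
M starts after L ends.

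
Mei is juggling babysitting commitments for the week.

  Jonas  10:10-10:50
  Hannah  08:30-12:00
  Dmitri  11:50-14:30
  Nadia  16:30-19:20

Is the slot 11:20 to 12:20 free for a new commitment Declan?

No — it overlaps Dmitri, Hannah

Hannah: starts 08:30 before Declan ends 12:20, and ends 12:00 after Declan starts 11:20 → overlap.
Jonas: ends 10:50 at or before Declan starts 11:20 → clear.
Dmitri: starts 11:50 before Declan ends 12:20, and ends 14:30 after Declan starts 11:20 → overlap.
Nadia: starts 16:30 at or after Declan ends 12:20 → clear.
Declan overlaps Hannah, Dmitri.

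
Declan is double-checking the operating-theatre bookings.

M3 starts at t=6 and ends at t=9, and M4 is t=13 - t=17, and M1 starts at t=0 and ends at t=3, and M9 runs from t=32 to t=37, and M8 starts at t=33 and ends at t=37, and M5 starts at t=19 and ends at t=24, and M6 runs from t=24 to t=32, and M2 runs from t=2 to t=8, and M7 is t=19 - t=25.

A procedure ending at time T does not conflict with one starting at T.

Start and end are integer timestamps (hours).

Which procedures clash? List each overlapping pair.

M1 & M2, M2 & M3, M5 & M7, M6 & M7, M8 & M9

Check each pair: they overlap iff neither finishes before the other starts.
Sorted by start: M1, M2, M3, M4, M5, M7, M6, M9, M8.
M2 starts before M1 ends → M1 and M2 overlap.
M3 starts after M1 ends, so nothing later overlaps M1 either.
M3 starts before M2 ends → M2 and M3 overlap.
M4 starts after M2 ends, so nothing later overlaps M2 either.
M4 starts after M3 ends, so nothing later overlaps M3 either.
M5 starts after M4 ends, so nothing later overlaps M4 either.
M7 starts before M5 ends → M5 and M7 overlap.
M6 starts exactly when M5 ends (back-to-back, no overlap), so nothing later overlaps M5 either.
M6 starts before M7 ends → M7 and M6 overlap.
M9 starts after M7 ends, so nothing later overlaps M7 either.
M9 starts exactly when M6 ends (back-to-back, no overlap), so nothing later overlaps M6 either.
M8 starts before M9 ends → M9 and M8 overlap.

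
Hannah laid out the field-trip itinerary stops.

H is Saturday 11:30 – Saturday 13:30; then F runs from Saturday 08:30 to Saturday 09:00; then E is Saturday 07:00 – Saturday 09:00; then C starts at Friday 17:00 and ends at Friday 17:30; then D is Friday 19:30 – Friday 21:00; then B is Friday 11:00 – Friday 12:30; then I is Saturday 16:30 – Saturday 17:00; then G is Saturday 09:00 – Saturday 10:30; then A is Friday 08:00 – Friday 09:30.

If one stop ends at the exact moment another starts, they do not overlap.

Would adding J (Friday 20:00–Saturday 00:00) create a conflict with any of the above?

Yes — it overlaps D

A: ends Friday 09:30 at or before J starts Friday 20:00 → clear.
B: ends Friday 12:30 at or before J starts Friday 20:00 → clear.
C: ends Friday 17:30 at or before J starts Friday 20:00 → clear.
D: starts Friday 19:30 before J ends Saturday 00:00, and ends Friday 21:00 after J starts Friday 20:00 → overlap.
E: starts Saturday 07:00 at or after J ends Saturday 00:00 → clear.
F: starts Saturday 08:30 at or after J ends Saturday 00:00 → clear.
G: starts Saturday 09:00 at or after J ends Saturday 00:00 → clear.
H: starts Saturday 11:30 at or after J ends Saturday 00:00 → clear.
I: starts Saturday 16:30 at or after J ends Saturday 00:00 → clear.
J overlaps D.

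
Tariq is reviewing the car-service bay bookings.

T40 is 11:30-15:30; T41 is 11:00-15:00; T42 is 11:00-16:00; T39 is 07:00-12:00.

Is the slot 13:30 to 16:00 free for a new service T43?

T39: ends 12:00 at or before T43 starts 13:30 → clear.
T41: starts 11:00 before T43 ends 16:00, and ends 15:00 after T43 starts 13:30 → overlap.
T42: starts 11:00 before T43 ends 16:00, and ends 16:00 after T43 starts 13:30 → overlap.
T40: starts 11:30 before T43 ends 16:00, and ends 15:30 after T43 starts 13:30 → overlap.
T43 overlaps T40, T41, T42.

No — it overlaps T40, T41, T42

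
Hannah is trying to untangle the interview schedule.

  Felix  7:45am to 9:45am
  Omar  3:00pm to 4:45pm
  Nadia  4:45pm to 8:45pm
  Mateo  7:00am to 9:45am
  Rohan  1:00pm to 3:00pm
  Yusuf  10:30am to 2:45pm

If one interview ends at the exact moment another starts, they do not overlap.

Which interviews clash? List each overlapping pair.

Sorted by start: Mateo, Felix, Yusuf, Rohan, Omar, Nadia.
Felix starts before Mateo ends → Mateo and Felix overlap.
Yusuf starts after Mateo ends; Mateo is clear from here.
Yusuf starts after Felix ends; Felix is clear from here.
Rohan starts before Yusuf ends → Yusuf and Rohan overlap.
Omar starts after Yusuf ends; Yusuf is clear from here.
Omar starts exactly when Rohan ends (back-to-back, no overlap); Rohan is clear from here.
Nadia starts exactly when Omar ends (back-to-back, no overlap).

Felix & Mateo, Rohan & Yusuf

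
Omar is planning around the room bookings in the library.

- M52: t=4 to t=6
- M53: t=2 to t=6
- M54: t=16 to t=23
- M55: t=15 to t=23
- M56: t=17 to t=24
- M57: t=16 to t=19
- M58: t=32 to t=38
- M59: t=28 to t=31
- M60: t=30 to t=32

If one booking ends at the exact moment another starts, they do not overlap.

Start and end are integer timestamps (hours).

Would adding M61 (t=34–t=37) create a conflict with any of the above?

Yes — it overlaps M58

M53: ends t=6 at or before M61 starts t=34 → clear.
M52: ends t=6 at or before M61 starts t=34 → clear.
M55: ends t=23 at or before M61 starts t=34 → clear.
M54: ends t=23 at or before M61 starts t=34 → clear.
M57: ends t=19 at or before M61 starts t=34 → clear.
M56: ends t=24 at or before M61 starts t=34 → clear.
M59: ends t=31 at or before M61 starts t=34 → clear.
M60: ends t=32 at or before M61 starts t=34 → clear.
M58: starts t=32 before M61 ends t=37, and ends t=38 after M61 starts t=34 → overlap.
M61 overlaps M58.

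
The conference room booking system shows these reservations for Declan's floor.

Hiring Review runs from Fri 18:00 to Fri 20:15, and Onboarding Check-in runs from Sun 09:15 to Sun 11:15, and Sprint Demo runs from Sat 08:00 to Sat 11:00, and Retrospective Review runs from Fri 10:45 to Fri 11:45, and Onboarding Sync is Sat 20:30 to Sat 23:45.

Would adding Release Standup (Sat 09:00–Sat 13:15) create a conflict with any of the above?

Yes — it overlaps Sprint Demo

Retrospective Review: ends Fri 11:45 at or before Release Standup starts Sat 09:00 → clear.
Hiring Review: ends Fri 20:15 at or before Release Standup starts Sat 09:00 → clear.
Sprint Demo: starts Sat 08:00 before Release Standup ends Sat 13:15, and ends Sat 11:00 after Release Standup starts Sat 09:00 → overlap.
Onboarding Sync: starts Sat 20:30 at or after Release Standup ends Sat 13:15 → clear.
Onboarding Check-in: starts Sun 09:15 at or after Release Standup ends Sat 13:15 → clear.
Release Standup overlaps Sprint Demo.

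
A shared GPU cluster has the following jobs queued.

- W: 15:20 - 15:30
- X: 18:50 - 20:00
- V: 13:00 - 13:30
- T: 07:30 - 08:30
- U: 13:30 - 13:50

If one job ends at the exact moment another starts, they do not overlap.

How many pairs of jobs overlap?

Sorted by start: T, V, U, W, X.
V starts after T ends, so nothing later overlaps T either.
U starts exactly when V ends (back-to-back, no overlap), so nothing later overlaps V either.
W starts after U ends, so nothing later overlaps U either.
X starts after W ends.
No pair overlaps.

0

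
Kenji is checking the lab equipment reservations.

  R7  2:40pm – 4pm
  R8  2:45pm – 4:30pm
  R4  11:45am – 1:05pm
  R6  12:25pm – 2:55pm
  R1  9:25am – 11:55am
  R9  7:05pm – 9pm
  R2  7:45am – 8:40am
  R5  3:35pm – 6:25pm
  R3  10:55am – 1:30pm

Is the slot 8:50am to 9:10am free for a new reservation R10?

R2: ends 8:40am at or before R10 starts 8:50am → clear.
R1: starts 9:25am at or after R10 ends 9:10am → clear.
R3: starts 10:55am at or after R10 ends 9:10am → clear.
R4: starts 11:45am at or after R10 ends 9:10am → clear.
R6: starts 12:25pm at or after R10 ends 9:10am → clear.
R7: starts 2:40pm at or after R10 ends 9:10am → clear.
R8: starts 2:45pm at or after R10 ends 9:10am → clear.
R5: starts 3:35pm at or after R10 ends 9:10am → clear.
R9: starts 7:05pm at or after R10 ends 9:10am → clear.

Yes — the slot is free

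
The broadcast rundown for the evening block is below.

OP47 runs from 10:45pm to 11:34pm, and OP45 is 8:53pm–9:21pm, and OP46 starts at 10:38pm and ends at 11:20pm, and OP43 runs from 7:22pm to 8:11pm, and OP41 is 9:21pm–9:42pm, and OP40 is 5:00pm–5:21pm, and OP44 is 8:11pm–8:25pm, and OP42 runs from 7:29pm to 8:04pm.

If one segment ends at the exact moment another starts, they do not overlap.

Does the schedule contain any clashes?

Yes

Sorted by start: OP40, OP43, OP42, OP44, OP45, OP41, OP46, OP47.
OP43 starts after OP40 ends, so nothing later overlaps OP40 either.
OP42 starts before OP43 ends → OP43 and OP42 overlap.
That's a conflict, so the schedule is not conflict-free.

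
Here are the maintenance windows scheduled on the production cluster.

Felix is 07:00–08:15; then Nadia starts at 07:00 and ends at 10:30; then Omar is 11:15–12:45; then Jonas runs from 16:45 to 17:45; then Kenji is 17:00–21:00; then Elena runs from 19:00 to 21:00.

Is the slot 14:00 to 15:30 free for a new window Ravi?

Yes — the slot is free

Felix: ends 08:15 at or before Ravi starts 14:00 → clear.
Nadia: ends 10:30 at or before Ravi starts 14:00 → clear.
Omar: ends 12:45 at or before Ravi starts 14:00 → clear.
Jonas: starts 16:45 at or after Ravi ends 15:30 → clear.
Kenji: starts 17:00 at or after Ravi ends 15:30 → clear.
Elena: starts 19:00 at or after Ravi ends 15:30 → clear.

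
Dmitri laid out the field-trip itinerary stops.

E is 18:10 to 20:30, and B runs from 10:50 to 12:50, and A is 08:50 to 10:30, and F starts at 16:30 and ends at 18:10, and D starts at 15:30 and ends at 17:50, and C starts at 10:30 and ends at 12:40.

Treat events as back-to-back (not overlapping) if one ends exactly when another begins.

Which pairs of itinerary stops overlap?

Two intervals overlap when each starts before the other ends.
Sorted by start: A, C, B, D, F, E.
C starts exactly when A ends (back-to-back, no overlap), so nothing later overlaps A either.
B starts before C ends → C and B overlap.
D starts after C ends, so nothing later overlaps C either.
D starts after B ends, so nothing later overlaps B either.
F starts before D ends → D and F overlap.
E starts after D ends.
E starts exactly when F ends (back-to-back, no overlap).

B & C, D & F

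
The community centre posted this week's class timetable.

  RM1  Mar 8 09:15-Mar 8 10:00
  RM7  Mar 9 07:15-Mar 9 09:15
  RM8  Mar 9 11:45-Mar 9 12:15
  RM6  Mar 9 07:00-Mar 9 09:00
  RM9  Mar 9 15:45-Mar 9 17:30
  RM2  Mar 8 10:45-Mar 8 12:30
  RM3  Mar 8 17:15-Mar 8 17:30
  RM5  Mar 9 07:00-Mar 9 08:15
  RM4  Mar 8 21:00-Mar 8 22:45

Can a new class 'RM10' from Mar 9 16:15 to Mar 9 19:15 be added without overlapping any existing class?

No — it overlaps RM9

RM1: ends Mar 8 10:00 at or before RM10 starts Mar 9 16:15 → clear.
RM2: ends Mar 8 12:30 at or before RM10 starts Mar 9 16:15 → clear.
RM3: ends Mar 8 17:30 at or before RM10 starts Mar 9 16:15 → clear.
RM4: ends Mar 8 22:45 at or before RM10 starts Mar 9 16:15 → clear.
RM5: ends Mar 9 08:15 at or before RM10 starts Mar 9 16:15 → clear.
RM6: ends Mar 9 09:00 at or before RM10 starts Mar 9 16:15 → clear.
RM7: ends Mar 9 09:15 at or before RM10 starts Mar 9 16:15 → clear.
RM8: ends Mar 9 12:15 at or before RM10 starts Mar 9 16:15 → clear.
RM9: starts Mar 9 15:45 before RM10 ends Mar 9 19:15, and ends Mar 9 17:30 after RM10 starts Mar 9 16:15 → overlap.
RM10 overlaps RM9.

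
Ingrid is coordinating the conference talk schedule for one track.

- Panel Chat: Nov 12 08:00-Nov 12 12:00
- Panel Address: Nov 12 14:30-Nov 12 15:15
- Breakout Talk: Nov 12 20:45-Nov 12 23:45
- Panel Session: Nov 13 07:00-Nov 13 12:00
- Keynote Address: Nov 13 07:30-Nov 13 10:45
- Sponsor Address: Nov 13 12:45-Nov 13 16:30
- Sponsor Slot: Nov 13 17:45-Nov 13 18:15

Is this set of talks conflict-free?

Sorted by start: Panel Chat, Panel Address, Breakout Talk, Panel Session, Keynote Address, Sponsor Address, Sponsor Slot.
Panel Address starts after Panel Chat ends, so nothing later overlaps Panel Chat either.
Breakout Talk starts after Panel Address ends, so nothing later overlaps Panel Address either.
Panel Session starts after Breakout Talk ends, so nothing later overlaps Breakout Talk either.
Keynote Address starts before Panel Session ends → Panel Session and Keynote Address overlap.
That's a conflict, so the schedule is not conflict-free.

No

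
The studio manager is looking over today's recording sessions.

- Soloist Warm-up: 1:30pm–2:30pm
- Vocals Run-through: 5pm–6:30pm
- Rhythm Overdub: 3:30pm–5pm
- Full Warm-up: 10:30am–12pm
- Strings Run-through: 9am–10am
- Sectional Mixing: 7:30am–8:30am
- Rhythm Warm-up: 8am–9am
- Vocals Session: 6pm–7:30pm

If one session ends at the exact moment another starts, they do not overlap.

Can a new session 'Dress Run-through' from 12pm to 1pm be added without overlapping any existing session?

Yes — the slot is free

Sectional Mixing: ends 8:30am at or before Dress Run-through starts 12pm → clear.
Rhythm Warm-up: ends 9am at or before Dress Run-through starts 12pm → clear.
Strings Run-through: ends 10am at or before Dress Run-through starts 12pm → clear.
Full Warm-up: ends 12pm at or before Dress Run-through starts 12pm → clear.
Soloist Warm-up: starts 1:30pm at or after Dress Run-through ends 1pm → clear.
Rhythm Overdub: starts 3:30pm at or after Dress Run-through ends 1pm → clear.
Vocals Run-through: starts 5pm at or after Dress Run-through ends 1pm → clear.
Vocals Session: starts 6pm at or after Dress Run-through ends 1pm → clear.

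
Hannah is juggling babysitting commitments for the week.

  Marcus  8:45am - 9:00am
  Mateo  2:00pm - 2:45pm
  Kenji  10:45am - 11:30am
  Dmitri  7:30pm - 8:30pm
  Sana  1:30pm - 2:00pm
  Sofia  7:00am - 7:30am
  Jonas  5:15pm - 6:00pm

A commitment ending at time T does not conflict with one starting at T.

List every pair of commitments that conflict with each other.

no conflicts

Sorted by start: Sofia, Marcus, Kenji, Sana, Mateo, Jonas, Dmitri.
Marcus starts after Sofia ends, so nothing later overlaps Sofia either.
Kenji starts after Marcus ends, so nothing later overlaps Marcus either.
Sana starts after Kenji ends, so nothing later overlaps Kenji either.
Mateo starts exactly when Sana ends (back-to-back, no overlap), so nothing later overlaps Sana either.
Jonas starts after Mateo ends, so nothing later overlaps Mateo either.
Dmitri starts after Jonas ends.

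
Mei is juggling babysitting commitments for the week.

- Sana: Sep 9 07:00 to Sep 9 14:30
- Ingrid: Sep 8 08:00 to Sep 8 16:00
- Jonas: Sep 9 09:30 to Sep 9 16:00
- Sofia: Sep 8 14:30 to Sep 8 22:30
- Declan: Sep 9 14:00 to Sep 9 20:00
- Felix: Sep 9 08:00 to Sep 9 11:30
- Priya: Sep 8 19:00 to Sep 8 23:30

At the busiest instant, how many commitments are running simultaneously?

3

Sweep the timeline, counting +1 at each start and −1 at each end (ends before starts at a tie):
Sep 8 08:00 start Ingrid → 1
Sep 8 14:30 start Sofia → 2
Sep 8 16:00 end Ingrid → 1
Sep 8 19:00 start Priya → 2
Sep 8 22:30 end Sofia → 1
Sep 8 23:30 end Priya → 0
Sep 9 07:00 start Sana → 1
Sep 9 08:00 start Felix → 2
Sep 9 09:30 start Jonas → 3
Sep 9 11:30 end Felix → 2
Sep 9 14:00 start Declan → 3
Sep 9 14:30 end Sana → 2
Sep 9 16:00 end Jonas → 1
Sep 9 20:00 end Declan → 0
Peak is 3, at Sep 9 09:30 (Felix, Jonas, Sana).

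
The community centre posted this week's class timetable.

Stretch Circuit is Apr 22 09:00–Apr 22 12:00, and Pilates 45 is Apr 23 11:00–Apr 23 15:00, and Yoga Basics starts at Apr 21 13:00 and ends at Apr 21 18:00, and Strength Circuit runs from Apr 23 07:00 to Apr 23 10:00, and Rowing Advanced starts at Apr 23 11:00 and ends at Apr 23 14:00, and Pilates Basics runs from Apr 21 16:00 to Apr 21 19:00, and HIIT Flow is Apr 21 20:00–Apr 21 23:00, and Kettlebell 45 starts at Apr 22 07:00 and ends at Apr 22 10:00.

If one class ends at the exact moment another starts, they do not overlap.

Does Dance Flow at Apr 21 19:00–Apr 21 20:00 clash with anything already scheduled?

No — it doesn't clash with anything

Yoga Basics: ends Apr 21 18:00 at or before Dance Flow starts Apr 21 19:00 → clear.
Pilates Basics: ends Apr 21 19:00 at or before Dance Flow starts Apr 21 19:00 → clear.
HIIT Flow: starts Apr 21 20:00 at or after Dance Flow ends Apr 21 20:00 → clear.
Kettlebell 45: starts Apr 22 07:00 at or after Dance Flow ends Apr 21 20:00 → clear.
Stretch Circuit: starts Apr 22 09:00 at or after Dance Flow ends Apr 21 20:00 → clear.
Strength Circuit: starts Apr 23 07:00 at or after Dance Flow ends Apr 21 20:00 → clear.
Pilates 45: starts Apr 23 11:00 at or after Dance Flow ends Apr 21 20:00 → clear.
Rowing Advanced: starts Apr 23 11:00 at or after Dance Flow ends Apr 21 20:00 → clear.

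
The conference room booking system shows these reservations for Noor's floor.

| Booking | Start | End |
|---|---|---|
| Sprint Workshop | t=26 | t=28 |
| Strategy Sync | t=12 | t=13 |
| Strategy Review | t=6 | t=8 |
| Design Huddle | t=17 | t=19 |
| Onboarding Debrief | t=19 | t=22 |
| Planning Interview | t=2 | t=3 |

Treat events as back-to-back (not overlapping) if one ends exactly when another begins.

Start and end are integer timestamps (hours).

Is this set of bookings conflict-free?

Yes

Two intervals overlap when each starts before the other ends.
Sorted by start: Planning Interview, Strategy Review, Strategy Sync, Design Huddle, Onboarding Debrief, Sprint Workshop.
Strategy Review starts after Planning Interview ends, so nothing later overlaps Planning Interview either.
Strategy Sync starts after Strategy Review ends, so nothing later overlaps Strategy Review either.
Design Huddle starts after Strategy Sync ends, so nothing later overlaps Strategy Sync either.
Onboarding Debrief starts exactly when Design Huddle ends (back-to-back, no overlap), so nothing later overlaps Design Huddle either.
Sprint Workshop starts after Onboarding Debrief ends.
Every pair is clear; the schedule has no overlaps.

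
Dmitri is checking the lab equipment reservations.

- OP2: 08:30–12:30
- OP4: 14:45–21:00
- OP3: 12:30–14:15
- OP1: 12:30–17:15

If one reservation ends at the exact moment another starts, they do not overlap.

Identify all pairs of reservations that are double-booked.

Sorted by start: OP2, OP1, OP3, OP4.
OP1 starts exactly when OP2 ends (back-to-back, no overlap), so nothing later overlaps OP2 either.
OP3 starts before OP1 ends → OP1 and OP3 overlap.
OP4 starts before OP1 ends → OP1 and OP4 overlap.
OP4 starts after OP3 ends.

OP1 & OP3, OP1 & OP4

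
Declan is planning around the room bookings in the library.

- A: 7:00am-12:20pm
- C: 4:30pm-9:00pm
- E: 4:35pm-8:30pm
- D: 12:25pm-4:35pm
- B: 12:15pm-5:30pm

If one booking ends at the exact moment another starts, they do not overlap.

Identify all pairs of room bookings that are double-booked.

Check each pair: they overlap iff neither finishes before the other starts.
Sorted by start: A, B, D, C, E.
B starts before A ends → A and B overlap.
D starts after A ends — done with A.
D starts before B ends → B and D overlap.
C starts before B ends → B and C overlap.
E starts before B ends → B and E overlap.
C starts before D ends → D and C overlap.
E starts exactly when D ends (back-to-back, no overlap).
E starts before C ends → C and E overlap.

A & B, B & C, B & D, B & E, C & D, C & E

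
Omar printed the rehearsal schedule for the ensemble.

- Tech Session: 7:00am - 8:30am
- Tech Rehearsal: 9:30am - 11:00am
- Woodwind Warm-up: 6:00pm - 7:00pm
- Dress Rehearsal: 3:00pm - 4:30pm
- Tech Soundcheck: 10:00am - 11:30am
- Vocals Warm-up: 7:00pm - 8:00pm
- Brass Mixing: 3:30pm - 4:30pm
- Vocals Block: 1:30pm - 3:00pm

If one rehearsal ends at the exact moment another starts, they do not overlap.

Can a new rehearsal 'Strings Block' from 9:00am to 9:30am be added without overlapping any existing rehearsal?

Tech Session: ends 8:30am at or before Strings Block starts 9:00am → clear.
Tech Rehearsal: starts 9:30am at or after Strings Block ends 9:30am → clear.
Tech Soundcheck: starts 10:00am at or after Strings Block ends 9:30am → clear.
Vocals Block: starts 1:30pm at or after Strings Block ends 9:30am → clear.
Dress Rehearsal: starts 3:00pm at or after Strings Block ends 9:30am → clear.
Brass Mixing: starts 3:30pm at or after Strings Block ends 9:30am → clear.
Woodwind Warm-up: starts 6:00pm at or after Strings Block ends 9:30am → clear.
Vocals Warm-up: starts 7:00pm at or after Strings Block ends 9:30am → clear.

Yes — the slot is free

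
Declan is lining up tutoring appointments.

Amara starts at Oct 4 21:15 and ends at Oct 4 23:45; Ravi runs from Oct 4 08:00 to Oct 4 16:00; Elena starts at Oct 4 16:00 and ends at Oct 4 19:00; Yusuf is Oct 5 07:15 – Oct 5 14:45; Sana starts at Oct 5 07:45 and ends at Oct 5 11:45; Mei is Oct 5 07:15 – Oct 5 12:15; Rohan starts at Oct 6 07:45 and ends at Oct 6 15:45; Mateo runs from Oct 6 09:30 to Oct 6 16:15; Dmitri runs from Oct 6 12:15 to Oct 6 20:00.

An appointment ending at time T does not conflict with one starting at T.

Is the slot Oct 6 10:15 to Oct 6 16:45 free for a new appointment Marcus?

Ravi: ends Oct 4 16:00 at or before Marcus starts Oct 6 10:15 → clear.
Elena: ends Oct 4 19:00 at or before Marcus starts Oct 6 10:15 → clear.
Amara: ends Oct 4 23:45 at or before Marcus starts Oct 6 10:15 → clear.
Yusuf: ends Oct 5 14:45 at or before Marcus starts Oct 6 10:15 → clear.
Mei: ends Oct 5 12:15 at or before Marcus starts Oct 6 10:15 → clear.
Sana: ends Oct 5 11:45 at or before Marcus starts Oct 6 10:15 → clear.
Rohan: starts Oct 6 07:45 before Marcus ends Oct 6 16:45, and ends Oct 6 15:45 after Marcus starts Oct 6 10:15 → overlap.
Mateo: starts Oct 6 09:30 before Marcus ends Oct 6 16:45, and ends Oct 6 16:15 after Marcus starts Oct 6 10:15 → overlap.
Dmitri: starts Oct 6 12:15 before Marcus ends Oct 6 16:45, and ends Oct 6 20:00 after Marcus starts Oct 6 10:15 → overlap.
Marcus overlaps Rohan, Mateo, Dmitri.

No — it overlaps Dmitri, Mateo, Rohan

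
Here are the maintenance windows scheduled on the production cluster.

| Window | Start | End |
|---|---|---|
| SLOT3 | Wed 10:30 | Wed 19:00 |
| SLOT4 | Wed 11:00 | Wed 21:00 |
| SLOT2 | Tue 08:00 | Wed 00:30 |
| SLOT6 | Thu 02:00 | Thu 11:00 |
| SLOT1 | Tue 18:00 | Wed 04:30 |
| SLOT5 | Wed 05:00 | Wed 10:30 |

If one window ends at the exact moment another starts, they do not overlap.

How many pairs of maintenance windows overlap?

2

Two intervals overlap when each starts before the other ends.
Sorted by start: SLOT2, SLOT1, SLOT5, SLOT3, SLOT4, SLOT6.
SLOT1 starts before SLOT2 ends → SLOT2 and SLOT1 overlap.
SLOT5 starts after SLOT2 ends — done with SLOT2.
SLOT5 starts after SLOT1 ends — done with SLOT1.
SLOT3 starts exactly when SLOT5 ends (back-to-back, no overlap) — done with SLOT5.
SLOT4 starts before SLOT3 ends → SLOT3 and SLOT4 overlap.
SLOT6 starts after SLOT3 ends.
SLOT6 starts after SLOT4 ends.
Overlapping pairs: SLOT1 & SLOT2, SLOT3 & SLOT4 — 2 in total.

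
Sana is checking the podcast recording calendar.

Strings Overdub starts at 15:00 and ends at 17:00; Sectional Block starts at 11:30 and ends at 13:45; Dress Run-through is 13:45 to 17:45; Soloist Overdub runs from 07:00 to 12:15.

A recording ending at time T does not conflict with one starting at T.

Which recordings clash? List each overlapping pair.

Sorted by start: Soloist Overdub, Sectional Block, Dress Run-through, Strings Overdub.
Sectional Block starts before Soloist Overdub ends → Soloist Overdub and Sectional Block overlap.
Dress Run-through starts after Soloist Overdub ends — done with Soloist Overdub.
Dress Run-through starts exactly when Sectional Block ends (back-to-back, no overlap) — done with Sectional Block.
Strings Overdub starts before Dress Run-through ends → Dress Run-through and Strings Overdub overlap.

Dress Run-through & Strings Overdub, Sectional Block & Soloist Overdub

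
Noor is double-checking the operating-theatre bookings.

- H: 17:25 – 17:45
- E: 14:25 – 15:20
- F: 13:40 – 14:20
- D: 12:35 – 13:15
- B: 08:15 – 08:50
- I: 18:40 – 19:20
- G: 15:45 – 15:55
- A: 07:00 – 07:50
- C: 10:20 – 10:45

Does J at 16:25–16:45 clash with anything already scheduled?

No — it doesn't clash with anything

A: ends 07:50 at or before J starts 16:25 → clear.
B: ends 08:50 at or before J starts 16:25 → clear.
C: ends 10:45 at or before J starts 16:25 → clear.
D: ends 13:15 at or before J starts 16:25 → clear.
F: ends 14:20 at or before J starts 16:25 → clear.
E: ends 15:20 at or before J starts 16:25 → clear.
G: ends 15:55 at or before J starts 16:25 → clear.
H: starts 17:25 at or after J ends 16:45 → clear.
I: starts 18:40 at or after J ends 16:45 → clear.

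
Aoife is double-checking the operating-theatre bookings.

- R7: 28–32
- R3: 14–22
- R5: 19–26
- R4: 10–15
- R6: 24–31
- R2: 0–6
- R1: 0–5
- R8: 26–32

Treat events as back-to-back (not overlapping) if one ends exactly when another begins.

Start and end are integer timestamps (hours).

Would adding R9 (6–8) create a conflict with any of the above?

R1: ends 5 at or before R9 starts 6 → clear.
R2: ends 6 at or before R9 starts 6 → clear.
R4: starts 10 at or after R9 ends 8 → clear.
R3: starts 14 at or after R9 ends 8 → clear.
R5: starts 19 at or after R9 ends 8 → clear.
R6: starts 24 at or after R9 ends 8 → clear.
R8: starts 26 at or after R9 ends 8 → clear.
R7: starts 28 at or after R9 ends 8 → clear.

No — it doesn't clash with anything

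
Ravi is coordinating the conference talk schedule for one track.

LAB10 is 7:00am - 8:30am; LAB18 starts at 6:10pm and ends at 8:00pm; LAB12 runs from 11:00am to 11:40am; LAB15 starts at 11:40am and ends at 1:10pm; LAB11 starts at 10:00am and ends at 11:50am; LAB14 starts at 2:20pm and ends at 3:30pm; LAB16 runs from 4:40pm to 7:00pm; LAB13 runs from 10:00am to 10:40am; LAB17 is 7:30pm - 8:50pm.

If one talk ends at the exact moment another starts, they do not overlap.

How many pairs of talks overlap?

5

Two intervals overlap when each starts before the other ends.
Sorted by start: LAB10, LAB11, LAB13, LAB12, LAB15, LAB14, LAB16, LAB18, LAB17.
LAB11 starts after LAB10 ends — done with LAB10.
LAB13 starts before LAB11 ends → LAB11 and LAB13 overlap.
LAB12 starts before LAB11 ends → LAB11 and LAB12 overlap.
LAB15 starts before LAB11 ends → LAB11 and LAB15 overlap.
LAB14 starts after LAB11 ends — done with LAB11.
LAB12 starts after LAB13 ends — done with LAB13.
LAB15 starts exactly when LAB12 ends (back-to-back, no overlap) — done with LAB12.
LAB14 starts after LAB15 ends — done with LAB15.
LAB16 starts after LAB14 ends — done with LAB14.
LAB18 starts before LAB16 ends → LAB16 and LAB18 overlap.
LAB17 starts after LAB16 ends.
LAB17 starts before LAB18 ends → LAB18 and LAB17 overlap.
Overlapping pairs: LAB11 & LAB12, LAB11 & LAB13, LAB11 & LAB15, LAB16 & LAB18, LAB17 & LAB18 — 5 in total.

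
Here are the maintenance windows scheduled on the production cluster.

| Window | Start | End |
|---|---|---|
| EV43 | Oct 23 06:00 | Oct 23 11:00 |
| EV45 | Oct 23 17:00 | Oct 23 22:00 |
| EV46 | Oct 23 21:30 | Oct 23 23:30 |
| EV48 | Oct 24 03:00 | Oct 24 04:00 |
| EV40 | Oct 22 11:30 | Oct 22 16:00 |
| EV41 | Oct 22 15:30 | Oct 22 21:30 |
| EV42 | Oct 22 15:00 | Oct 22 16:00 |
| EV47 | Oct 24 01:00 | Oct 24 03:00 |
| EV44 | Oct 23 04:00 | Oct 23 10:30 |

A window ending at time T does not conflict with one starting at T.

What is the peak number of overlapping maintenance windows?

3

Walk through starts and ends in time order (an end at T is processed before a start at T):
Oct 22 11:30 start EV40 → 1
Oct 22 15:00 start EV42 → 2
Oct 22 15:30 start EV41 → 3
Oct 22 16:00 end EV40 → 2
Oct 22 16:00 end EV42 → 1
Oct 22 21:30 end EV41 → 0
Oct 23 04:00 start EV44 → 1
Oct 23 06:00 start EV43 → 2
Oct 23 10:30 end EV44 → 1
Oct 23 11:00 end EV43 → 0
Oct 23 17:00 start EV45 → 1
Oct 23 21:30 start EV46 → 2
Oct 23 22:00 end EV45 → 1
Oct 23 23:30 end EV46 → 0
Oct 24 01:00 start EV47 → 1
Oct 24 03:00 end EV47 → 0
Oct 24 03:00 start EV48 → 1
Oct 24 04:00 end EV48 → 0
Peak is 3, at Oct 22 15:30 (EV40, EV41, EV42).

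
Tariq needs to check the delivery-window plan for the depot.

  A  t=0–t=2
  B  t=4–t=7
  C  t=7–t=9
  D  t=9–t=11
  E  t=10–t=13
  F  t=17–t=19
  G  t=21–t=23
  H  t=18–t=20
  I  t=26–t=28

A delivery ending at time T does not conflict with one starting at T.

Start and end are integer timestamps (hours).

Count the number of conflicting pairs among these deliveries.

Sorted by start: A, B, C, D, E, F, H, G, I.
B starts after A ends, so nothing later overlaps A either.
C starts exactly when B ends (back-to-back, no overlap), so nothing later overlaps B either.
D starts exactly when C ends (back-to-back, no overlap), so nothing later overlaps C either.
E starts before D ends → D and E overlap.
F starts after D ends, so nothing later overlaps D either.
F starts after E ends, so nothing later overlaps E either.
H starts before F ends → F and H overlap.
G starts after F ends, so nothing later overlaps F either.
G starts after H ends, so nothing later overlaps H either.
I starts after G ends.
Overlapping pairs: D & E, F & H — 2 in total.

2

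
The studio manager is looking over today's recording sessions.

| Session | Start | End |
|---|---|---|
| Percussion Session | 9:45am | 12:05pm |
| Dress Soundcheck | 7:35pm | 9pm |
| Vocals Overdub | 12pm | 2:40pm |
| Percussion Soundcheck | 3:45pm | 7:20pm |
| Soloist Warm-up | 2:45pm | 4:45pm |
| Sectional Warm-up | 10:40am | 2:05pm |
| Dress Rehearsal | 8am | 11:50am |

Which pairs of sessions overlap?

Check each pair: they overlap iff neither finishes before the other starts.
Sorted by start: Dress Rehearsal, Percussion Session, Sectional Warm-up, Vocals Overdub, Soloist Warm-up, Percussion Soundcheck, Dress Soundcheck.
Percussion Session starts before Dress Rehearsal ends → Dress Rehearsal and Percussion Session overlap.
Sectional Warm-up starts before Dress Rehearsal ends → Dress Rehearsal and Sectional Warm-up overlap.
Vocals Overdub starts after Dress Rehearsal ends — done with Dress Rehearsal.
Sectional Warm-up starts before Percussion Session ends → Percussion Session and Sectional Warm-up overlap.
Vocals Overdub starts before Percussion Session ends → Percussion Session and Vocals Overdub overlap.
Soloist Warm-up starts after Percussion Session ends — done with Percussion Session.
Vocals Overdub starts before Sectional Warm-up ends → Sectional Warm-up and Vocals Overdub overlap.
Soloist Warm-up starts after Sectional Warm-up ends — done with Sectional Warm-up.
Soloist Warm-up starts after Vocals Overdub ends — done with Vocals Overdub.
Percussion Soundcheck starts before Soloist Warm-up ends → Soloist Warm-up and Percussion Soundcheck overlap.
Dress Soundcheck starts after Soloist Warm-up ends.
Dress Soundcheck starts after Percussion Soundcheck ends.

Dress Rehearsal & Percussion Session, Dress Rehearsal & Sectional Warm-up, Percussion Session & Sectional Warm-up, Percussion Session & Vocals Overdub, Percussion Soundcheck & Soloist Warm-up, Sectional Warm-up & Vocals Overdub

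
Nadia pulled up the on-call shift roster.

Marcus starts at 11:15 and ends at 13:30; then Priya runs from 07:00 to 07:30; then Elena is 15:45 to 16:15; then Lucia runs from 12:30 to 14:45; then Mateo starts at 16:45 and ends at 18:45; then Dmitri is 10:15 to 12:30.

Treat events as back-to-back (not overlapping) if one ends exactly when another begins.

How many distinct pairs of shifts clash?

2

Sorted by start: Priya, Dmitri, Marcus, Lucia, Elena, Mateo.
Dmitri starts after Priya ends — done with Priya.
Marcus starts before Dmitri ends → Dmitri and Marcus overlap.
Lucia starts exactly when Dmitri ends (back-to-back, no overlap) — done with Dmitri.
Lucia starts before Marcus ends → Marcus and Lucia overlap.
Elena starts after Marcus ends — done with Marcus.
Elena starts after Lucia ends — done with Lucia.
Mateo starts after Elena ends.
Overlapping pairs: Dmitri & Marcus, Lucia & Marcus — 2 in total.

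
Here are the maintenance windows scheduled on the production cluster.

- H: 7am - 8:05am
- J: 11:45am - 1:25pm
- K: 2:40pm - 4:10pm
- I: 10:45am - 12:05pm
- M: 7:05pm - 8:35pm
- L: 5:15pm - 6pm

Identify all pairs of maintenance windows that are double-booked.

Two intervals overlap when each starts before the other ends.
Sorted by start: H, I, J, K, L, M.
I starts after H ends — done with H.
J starts before I ends → I and J overlap.
K starts after I ends — done with I.
K starts after J ends — done with J.
L starts after K ends — done with K.
M starts after L ends.

I & J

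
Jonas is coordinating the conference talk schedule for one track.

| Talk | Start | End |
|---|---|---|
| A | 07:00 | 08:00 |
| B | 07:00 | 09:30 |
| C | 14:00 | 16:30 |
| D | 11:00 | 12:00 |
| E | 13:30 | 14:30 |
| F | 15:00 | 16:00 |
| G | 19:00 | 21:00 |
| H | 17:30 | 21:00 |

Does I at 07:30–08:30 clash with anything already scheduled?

Yes — it overlaps A, B

A: starts 07:00 before I ends 08:30, and ends 08:00 after I starts 07:30 → overlap.
B: starts 07:00 before I ends 08:30, and ends 09:30 after I starts 07:30 → overlap.
D: starts 11:00 at or after I ends 08:30 → clear.
E: starts 13:30 at or after I ends 08:30 → clear.
C: starts 14:00 at or after I ends 08:30 → clear.
F: starts 15:00 at or after I ends 08:30 → clear.
H: starts 17:30 at or after I ends 08:30 → clear.
G: starts 19:00 at or after I ends 08:30 → clear.
I overlaps A, B.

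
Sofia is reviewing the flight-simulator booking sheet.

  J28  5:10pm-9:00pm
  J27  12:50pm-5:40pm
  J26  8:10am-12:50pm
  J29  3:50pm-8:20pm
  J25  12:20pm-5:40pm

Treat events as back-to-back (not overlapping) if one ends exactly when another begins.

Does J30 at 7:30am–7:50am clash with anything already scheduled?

J26: starts 8:10am at or after J30 ends 7:50am → clear.
J25: starts 12:20pm at or after J30 ends 7:50am → clear.
J27: starts 12:50pm at or after J30 ends 7:50am → clear.
J29: starts 3:50pm at or after J30 ends 7:50am → clear.
J28: starts 5:10pm at or after J30 ends 7:50am → clear.

No — it doesn't clash with anything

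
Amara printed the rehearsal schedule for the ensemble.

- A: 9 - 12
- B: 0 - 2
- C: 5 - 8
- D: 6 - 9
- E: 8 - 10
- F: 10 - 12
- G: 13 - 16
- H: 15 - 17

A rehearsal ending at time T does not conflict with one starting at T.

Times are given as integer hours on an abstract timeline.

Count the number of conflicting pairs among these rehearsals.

5

Sorted by start: B, C, D, E, A, F, G, H.
C starts after B ends — done with B.
D starts before C ends → C and D overlap.
E starts exactly when C ends (back-to-back, no overlap) — done with C.
E starts before D ends → D and E overlap.
A starts exactly when D ends (back-to-back, no overlap) — done with D.
A starts before E ends → E and A overlap.
F starts exactly when E ends (back-to-back, no overlap) — done with E.
F starts before A ends → A and F overlap.
G starts after A ends — done with A.
G starts after F ends — done with F.
H starts before G ends → G and H overlap.
Overlapping pairs: A & E, A & F, C & D, D & E, G & H — 5 in total.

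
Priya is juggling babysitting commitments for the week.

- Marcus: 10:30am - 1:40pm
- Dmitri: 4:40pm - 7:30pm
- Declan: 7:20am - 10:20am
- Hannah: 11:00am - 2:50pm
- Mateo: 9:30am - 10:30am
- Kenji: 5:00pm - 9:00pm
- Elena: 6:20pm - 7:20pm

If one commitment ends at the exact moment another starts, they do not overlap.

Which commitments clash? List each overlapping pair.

Declan & Mateo, Dmitri & Elena, Dmitri & Kenji, Elena & Kenji, Hannah & Marcus

Check each pair: they overlap iff neither finishes before the other starts.
Sorted by start: Declan, Mateo, Marcus, Hannah, Dmitri, Kenji, Elena.
Mateo starts before Declan ends → Declan and Mateo overlap.
Marcus starts after Declan ends, so nothing later overlaps Declan either.
Marcus starts exactly when Mateo ends (back-to-back, no overlap), so nothing later overlaps Mateo either.
Hannah starts before Marcus ends → Marcus and Hannah overlap.
Dmitri starts after Marcus ends, so nothing later overlaps Marcus either.
Dmitri starts after Hannah ends, so nothing later overlaps Hannah either.
Kenji starts before Dmitri ends → Dmitri and Kenji overlap.
Elena starts before Dmitri ends → Dmitri and Elena overlap.
Elena starts before Kenji ends → Kenji and Elena overlap.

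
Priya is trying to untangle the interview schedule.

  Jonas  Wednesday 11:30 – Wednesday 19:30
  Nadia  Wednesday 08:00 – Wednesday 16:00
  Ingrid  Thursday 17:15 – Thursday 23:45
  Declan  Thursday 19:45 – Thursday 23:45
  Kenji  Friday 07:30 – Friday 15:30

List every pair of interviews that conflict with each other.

Declan & Ingrid, Jonas & Nadia

Sorted by start: Nadia, Jonas, Ingrid, Declan, Kenji.
Jonas starts before Nadia ends → Nadia and Jonas overlap.
Ingrid starts after Nadia ends; Nadia is clear from here.
Ingrid starts after Jonas ends; Jonas is clear from here.
Declan starts before Ingrid ends → Ingrid and Declan overlap.
Kenji starts after Ingrid ends.
Kenji starts after Declan ends.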